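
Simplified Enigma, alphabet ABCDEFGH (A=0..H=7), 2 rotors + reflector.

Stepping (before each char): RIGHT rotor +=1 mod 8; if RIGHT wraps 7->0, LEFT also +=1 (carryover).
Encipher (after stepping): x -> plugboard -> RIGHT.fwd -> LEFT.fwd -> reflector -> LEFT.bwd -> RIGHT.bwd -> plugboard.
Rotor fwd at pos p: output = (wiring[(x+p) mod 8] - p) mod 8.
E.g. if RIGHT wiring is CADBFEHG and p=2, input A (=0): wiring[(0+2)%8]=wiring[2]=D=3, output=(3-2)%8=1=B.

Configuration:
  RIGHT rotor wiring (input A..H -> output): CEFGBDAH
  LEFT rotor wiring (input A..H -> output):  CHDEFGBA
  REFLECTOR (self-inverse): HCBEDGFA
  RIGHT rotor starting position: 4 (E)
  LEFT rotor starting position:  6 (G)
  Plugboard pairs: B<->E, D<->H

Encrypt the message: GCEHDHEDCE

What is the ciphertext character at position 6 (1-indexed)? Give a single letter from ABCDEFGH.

Char 1 ('G'): step: R->5, L=6; G->plug->G->R->B->L->C->refl->B->L'->D->R'->B->plug->E
Char 2 ('C'): step: R->6, L=6; C->plug->C->R->E->L->F->refl->G->L'->F->R'->H->plug->D
Char 3 ('E'): step: R->7, L=6; E->plug->B->R->D->L->B->refl->C->L'->B->R'->H->plug->D
Char 4 ('H'): step: R->0, L->7 (L advanced); H->plug->D->R->G->L->H->refl->A->L'->C->R'->A->plug->A
Char 5 ('D'): step: R->1, L=7; D->plug->H->R->B->L->D->refl->E->L'->D->R'->A->plug->A
Char 6 ('H'): step: R->2, L=7; H->plug->D->R->B->L->D->refl->E->L'->D->R'->A->plug->A

A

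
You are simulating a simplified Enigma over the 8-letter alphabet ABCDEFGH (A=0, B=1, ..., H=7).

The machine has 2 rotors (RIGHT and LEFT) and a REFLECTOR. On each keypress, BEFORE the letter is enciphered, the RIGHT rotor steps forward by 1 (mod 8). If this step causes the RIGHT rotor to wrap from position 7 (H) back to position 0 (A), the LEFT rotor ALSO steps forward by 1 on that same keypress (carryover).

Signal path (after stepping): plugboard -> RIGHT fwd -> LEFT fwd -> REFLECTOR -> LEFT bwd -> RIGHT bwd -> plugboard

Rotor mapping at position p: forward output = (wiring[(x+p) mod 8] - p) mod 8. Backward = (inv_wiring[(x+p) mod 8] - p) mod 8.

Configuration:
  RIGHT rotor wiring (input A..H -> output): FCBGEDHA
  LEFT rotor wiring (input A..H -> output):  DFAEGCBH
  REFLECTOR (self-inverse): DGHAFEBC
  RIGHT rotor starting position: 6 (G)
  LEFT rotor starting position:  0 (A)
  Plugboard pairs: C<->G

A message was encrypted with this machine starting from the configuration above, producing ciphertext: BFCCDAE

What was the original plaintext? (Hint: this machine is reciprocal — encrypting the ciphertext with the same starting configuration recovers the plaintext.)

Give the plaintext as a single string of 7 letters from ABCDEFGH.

Char 1 ('B'): step: R->7, L=0; B->plug->B->R->G->L->B->refl->G->L'->E->R'->G->plug->C
Char 2 ('F'): step: R->0, L->1 (L advanced); F->plug->F->R->D->L->F->refl->E->L'->A->R'->H->plug->H
Char 3 ('C'): step: R->1, L=1; C->plug->G->R->H->L->C->refl->H->L'->B->R'->A->plug->A
Char 4 ('C'): step: R->2, L=1; C->plug->G->R->D->L->F->refl->E->L'->A->R'->H->plug->H
Char 5 ('D'): step: R->3, L=1; D->plug->D->R->E->L->B->refl->G->L'->G->R'->H->plug->H
Char 6 ('A'): step: R->4, L=1; A->plug->A->R->A->L->E->refl->F->L'->D->R'->C->plug->G
Char 7 ('E'): step: R->5, L=1; E->plug->E->R->F->L->A->refl->D->L'->C->R'->B->plug->B

Answer: CHAHHGB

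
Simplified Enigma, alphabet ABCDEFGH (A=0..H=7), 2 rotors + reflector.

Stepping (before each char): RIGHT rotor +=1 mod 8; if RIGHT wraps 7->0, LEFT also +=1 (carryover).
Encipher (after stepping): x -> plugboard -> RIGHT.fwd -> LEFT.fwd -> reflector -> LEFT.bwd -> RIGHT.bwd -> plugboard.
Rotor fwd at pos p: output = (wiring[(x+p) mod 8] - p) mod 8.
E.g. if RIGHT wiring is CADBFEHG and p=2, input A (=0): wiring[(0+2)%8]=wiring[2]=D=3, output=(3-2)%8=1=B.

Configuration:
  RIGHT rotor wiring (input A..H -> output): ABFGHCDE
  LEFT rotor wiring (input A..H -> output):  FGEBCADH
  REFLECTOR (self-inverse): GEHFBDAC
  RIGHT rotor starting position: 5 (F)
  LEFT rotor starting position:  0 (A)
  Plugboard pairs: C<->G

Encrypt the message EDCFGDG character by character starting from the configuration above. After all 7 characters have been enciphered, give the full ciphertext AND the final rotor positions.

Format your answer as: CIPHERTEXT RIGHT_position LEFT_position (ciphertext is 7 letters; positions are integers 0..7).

Char 1 ('E'): step: R->6, L=0; E->plug->E->R->H->L->H->refl->C->L'->E->R'->H->plug->H
Char 2 ('D'): step: R->7, L=0; D->plug->D->R->G->L->D->refl->F->L'->A->R'->F->plug->F
Char 3 ('C'): step: R->0, L->1 (L advanced); C->plug->G->R->D->L->B->refl->E->L'->H->R'->E->plug->E
Char 4 ('F'): step: R->1, L=1; F->plug->F->R->C->L->A->refl->G->L'->G->R'->D->plug->D
Char 5 ('G'): step: R->2, L=1; G->plug->C->R->F->L->C->refl->H->L'->E->R'->B->plug->B
Char 6 ('D'): step: R->3, L=1; D->plug->D->R->A->L->F->refl->D->L'->B->R'->E->plug->E
Char 7 ('G'): step: R->4, L=1; G->plug->C->R->H->L->E->refl->B->L'->D->R'->A->plug->A
Final: ciphertext=HFEDBEA, RIGHT=4, LEFT=1

Answer: HFEDBEA 4 1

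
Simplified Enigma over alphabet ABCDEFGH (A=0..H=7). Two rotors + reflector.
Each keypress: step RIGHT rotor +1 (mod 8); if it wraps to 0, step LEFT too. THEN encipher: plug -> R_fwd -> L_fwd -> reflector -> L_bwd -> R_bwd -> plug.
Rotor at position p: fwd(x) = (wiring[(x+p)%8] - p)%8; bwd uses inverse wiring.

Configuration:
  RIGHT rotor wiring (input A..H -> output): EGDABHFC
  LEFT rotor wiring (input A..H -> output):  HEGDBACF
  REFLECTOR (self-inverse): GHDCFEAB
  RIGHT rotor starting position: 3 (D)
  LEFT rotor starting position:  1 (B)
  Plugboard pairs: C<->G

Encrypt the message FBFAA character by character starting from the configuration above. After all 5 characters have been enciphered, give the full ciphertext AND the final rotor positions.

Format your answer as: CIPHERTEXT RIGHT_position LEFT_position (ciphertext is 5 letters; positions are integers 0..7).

Char 1 ('F'): step: R->4, L=1; F->plug->F->R->C->L->C->refl->D->L'->A->R'->E->plug->E
Char 2 ('B'): step: R->5, L=1; B->plug->B->R->A->L->D->refl->C->L'->C->R'->A->plug->A
Char 3 ('F'): step: R->6, L=1; F->plug->F->R->C->L->C->refl->D->L'->A->R'->D->plug->D
Char 4 ('A'): step: R->7, L=1; A->plug->A->R->D->L->A->refl->G->L'->H->R'->C->plug->G
Char 5 ('A'): step: R->0, L->2 (L advanced); A->plug->A->R->E->L->A->refl->G->L'->D->R'->C->plug->G
Final: ciphertext=EADGG, RIGHT=0, LEFT=2

Answer: EADGG 0 2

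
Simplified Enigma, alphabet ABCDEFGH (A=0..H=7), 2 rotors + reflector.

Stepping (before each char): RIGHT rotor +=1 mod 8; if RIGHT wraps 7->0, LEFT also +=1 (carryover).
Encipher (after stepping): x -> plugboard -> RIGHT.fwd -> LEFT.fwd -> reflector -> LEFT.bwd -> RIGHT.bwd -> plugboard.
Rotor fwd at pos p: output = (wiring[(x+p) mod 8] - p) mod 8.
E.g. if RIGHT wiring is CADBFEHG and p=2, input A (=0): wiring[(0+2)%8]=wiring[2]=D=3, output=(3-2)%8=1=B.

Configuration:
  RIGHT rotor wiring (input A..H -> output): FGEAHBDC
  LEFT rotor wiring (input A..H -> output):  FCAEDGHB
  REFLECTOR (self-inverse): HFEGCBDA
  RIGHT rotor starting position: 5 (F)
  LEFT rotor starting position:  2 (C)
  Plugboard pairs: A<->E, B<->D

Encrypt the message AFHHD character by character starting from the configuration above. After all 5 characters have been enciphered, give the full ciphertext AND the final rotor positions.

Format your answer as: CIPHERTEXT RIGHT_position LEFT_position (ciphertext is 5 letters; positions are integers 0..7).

Answer: BDCFA 2 3

Derivation:
Char 1 ('A'): step: R->6, L=2; A->plug->E->R->G->L->D->refl->G->L'->A->R'->D->plug->B
Char 2 ('F'): step: R->7, L=2; F->plug->F->R->A->L->G->refl->D->L'->G->R'->B->plug->D
Char 3 ('H'): step: R->0, L->3 (L advanced); H->plug->H->R->C->L->D->refl->G->L'->E->R'->C->plug->C
Char 4 ('H'): step: R->1, L=3; H->plug->H->R->E->L->G->refl->D->L'->C->R'->F->plug->F
Char 5 ('D'): step: R->2, L=3; D->plug->B->R->G->L->H->refl->A->L'->B->R'->E->plug->A
Final: ciphertext=BDCFA, RIGHT=2, LEFT=3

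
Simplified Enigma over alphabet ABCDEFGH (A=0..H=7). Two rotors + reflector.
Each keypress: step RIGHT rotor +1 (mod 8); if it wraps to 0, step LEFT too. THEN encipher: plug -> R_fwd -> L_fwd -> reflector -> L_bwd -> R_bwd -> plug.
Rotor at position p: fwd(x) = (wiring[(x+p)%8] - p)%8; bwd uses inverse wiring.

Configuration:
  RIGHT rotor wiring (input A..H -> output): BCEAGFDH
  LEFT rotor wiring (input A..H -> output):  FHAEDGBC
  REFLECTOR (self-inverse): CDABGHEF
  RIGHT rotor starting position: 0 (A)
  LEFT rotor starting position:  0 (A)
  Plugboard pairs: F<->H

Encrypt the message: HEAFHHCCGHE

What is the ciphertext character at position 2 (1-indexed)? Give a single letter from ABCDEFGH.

Char 1 ('H'): step: R->1, L=0; H->plug->F->R->C->L->A->refl->C->L'->H->R'->C->plug->C
Char 2 ('E'): step: R->2, L=0; E->plug->E->R->B->L->H->refl->F->L'->A->R'->H->plug->F

F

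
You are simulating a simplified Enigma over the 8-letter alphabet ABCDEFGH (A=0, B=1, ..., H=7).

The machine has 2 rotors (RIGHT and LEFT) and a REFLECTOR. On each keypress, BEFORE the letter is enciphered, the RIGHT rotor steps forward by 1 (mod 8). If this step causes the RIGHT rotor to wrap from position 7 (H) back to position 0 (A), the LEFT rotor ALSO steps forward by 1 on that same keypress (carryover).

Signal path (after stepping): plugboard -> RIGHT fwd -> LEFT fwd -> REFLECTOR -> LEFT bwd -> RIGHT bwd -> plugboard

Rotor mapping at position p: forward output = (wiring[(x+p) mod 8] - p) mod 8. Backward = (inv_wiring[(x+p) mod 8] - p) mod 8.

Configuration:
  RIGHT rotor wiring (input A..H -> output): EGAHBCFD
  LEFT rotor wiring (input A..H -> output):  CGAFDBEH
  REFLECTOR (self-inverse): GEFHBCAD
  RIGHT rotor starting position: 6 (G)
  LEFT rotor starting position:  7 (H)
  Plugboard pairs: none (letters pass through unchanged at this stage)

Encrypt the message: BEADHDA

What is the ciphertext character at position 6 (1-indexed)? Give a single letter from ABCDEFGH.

Char 1 ('B'): step: R->7, L=7; B->plug->B->R->F->L->E->refl->B->L'->D->R'->G->plug->G
Char 2 ('E'): step: R->0, L->0 (L advanced); E->plug->E->R->B->L->G->refl->A->L'->C->R'->F->plug->F
Char 3 ('A'): step: R->1, L=0; A->plug->A->R->F->L->B->refl->E->L'->G->R'->C->plug->C
Char 4 ('D'): step: R->2, L=0; D->plug->D->R->A->L->C->refl->F->L'->D->R'->E->plug->E
Char 5 ('H'): step: R->3, L=0; H->plug->H->R->F->L->B->refl->E->L'->G->R'->B->plug->B
Char 6 ('D'): step: R->4, L=0; D->plug->D->R->H->L->H->refl->D->L'->E->R'->G->plug->G

G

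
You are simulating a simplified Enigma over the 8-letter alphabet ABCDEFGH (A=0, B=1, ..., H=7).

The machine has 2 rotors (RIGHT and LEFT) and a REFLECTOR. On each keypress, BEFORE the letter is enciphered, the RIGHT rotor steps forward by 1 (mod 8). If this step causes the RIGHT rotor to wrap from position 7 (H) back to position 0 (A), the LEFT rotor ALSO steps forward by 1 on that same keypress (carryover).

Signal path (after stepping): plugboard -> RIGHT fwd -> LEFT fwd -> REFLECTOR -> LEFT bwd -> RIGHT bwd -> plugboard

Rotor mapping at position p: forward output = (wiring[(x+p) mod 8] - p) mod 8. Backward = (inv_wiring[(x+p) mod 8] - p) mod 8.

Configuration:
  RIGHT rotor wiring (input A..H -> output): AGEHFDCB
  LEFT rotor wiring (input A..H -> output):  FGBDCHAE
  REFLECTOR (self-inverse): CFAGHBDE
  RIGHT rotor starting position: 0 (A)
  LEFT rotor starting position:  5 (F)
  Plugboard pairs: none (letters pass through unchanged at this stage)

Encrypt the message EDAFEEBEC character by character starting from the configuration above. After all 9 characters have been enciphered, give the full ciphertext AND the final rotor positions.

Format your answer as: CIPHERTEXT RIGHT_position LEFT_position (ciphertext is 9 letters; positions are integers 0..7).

Char 1 ('E'): step: R->1, L=5; E->plug->E->R->C->L->H->refl->E->L'->F->R'->A->plug->A
Char 2 ('D'): step: R->2, L=5; D->plug->D->R->B->L->D->refl->G->L'->G->R'->G->plug->G
Char 3 ('A'): step: R->3, L=5; A->plug->A->R->E->L->B->refl->F->L'->H->R'->D->plug->D
Char 4 ('F'): step: R->4, L=5; F->plug->F->R->C->L->H->refl->E->L'->F->R'->D->plug->D
Char 5 ('E'): step: R->5, L=5; E->plug->E->R->B->L->D->refl->G->L'->G->R'->A->plug->A
Char 6 ('E'): step: R->6, L=5; E->plug->E->R->G->L->G->refl->D->L'->B->R'->F->plug->F
Char 7 ('B'): step: R->7, L=5; B->plug->B->R->B->L->D->refl->G->L'->G->R'->F->plug->F
Char 8 ('E'): step: R->0, L->6 (L advanced); E->plug->E->R->F->L->F->refl->B->L'->H->R'->D->plug->D
Char 9 ('C'): step: R->1, L=6; C->plug->C->R->G->L->E->refl->H->L'->C->R'->E->plug->E
Final: ciphertext=AGDDAFFDE, RIGHT=1, LEFT=6

Answer: AGDDAFFDE 1 6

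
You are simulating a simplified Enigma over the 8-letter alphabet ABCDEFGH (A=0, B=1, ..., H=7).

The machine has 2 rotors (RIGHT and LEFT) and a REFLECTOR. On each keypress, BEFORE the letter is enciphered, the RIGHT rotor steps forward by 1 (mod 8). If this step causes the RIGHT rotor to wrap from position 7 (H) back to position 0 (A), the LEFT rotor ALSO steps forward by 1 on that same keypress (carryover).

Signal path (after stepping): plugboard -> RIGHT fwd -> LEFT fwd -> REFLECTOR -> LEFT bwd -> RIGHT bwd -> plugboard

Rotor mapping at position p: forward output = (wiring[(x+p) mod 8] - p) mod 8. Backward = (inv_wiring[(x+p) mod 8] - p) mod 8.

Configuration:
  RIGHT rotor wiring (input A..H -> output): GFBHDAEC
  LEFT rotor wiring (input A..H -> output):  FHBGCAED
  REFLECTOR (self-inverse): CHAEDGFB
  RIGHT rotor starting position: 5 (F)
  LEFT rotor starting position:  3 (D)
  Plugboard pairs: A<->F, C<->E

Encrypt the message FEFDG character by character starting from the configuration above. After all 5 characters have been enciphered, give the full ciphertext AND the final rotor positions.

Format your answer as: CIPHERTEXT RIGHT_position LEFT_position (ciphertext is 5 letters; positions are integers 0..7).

Answer: ECACH 2 4

Derivation:
Char 1 ('F'): step: R->6, L=3; F->plug->A->R->G->L->E->refl->D->L'->A->R'->C->plug->E
Char 2 ('E'): step: R->7, L=3; E->plug->C->R->G->L->E->refl->D->L'->A->R'->E->plug->C
Char 3 ('F'): step: R->0, L->4 (L advanced); F->plug->A->R->G->L->F->refl->G->L'->A->R'->F->plug->A
Char 4 ('D'): step: R->1, L=4; D->plug->D->R->C->L->A->refl->C->L'->H->R'->E->plug->C
Char 5 ('G'): step: R->2, L=4; G->plug->G->R->E->L->B->refl->H->L'->D->R'->H->plug->H
Final: ciphertext=ECACH, RIGHT=2, LEFT=4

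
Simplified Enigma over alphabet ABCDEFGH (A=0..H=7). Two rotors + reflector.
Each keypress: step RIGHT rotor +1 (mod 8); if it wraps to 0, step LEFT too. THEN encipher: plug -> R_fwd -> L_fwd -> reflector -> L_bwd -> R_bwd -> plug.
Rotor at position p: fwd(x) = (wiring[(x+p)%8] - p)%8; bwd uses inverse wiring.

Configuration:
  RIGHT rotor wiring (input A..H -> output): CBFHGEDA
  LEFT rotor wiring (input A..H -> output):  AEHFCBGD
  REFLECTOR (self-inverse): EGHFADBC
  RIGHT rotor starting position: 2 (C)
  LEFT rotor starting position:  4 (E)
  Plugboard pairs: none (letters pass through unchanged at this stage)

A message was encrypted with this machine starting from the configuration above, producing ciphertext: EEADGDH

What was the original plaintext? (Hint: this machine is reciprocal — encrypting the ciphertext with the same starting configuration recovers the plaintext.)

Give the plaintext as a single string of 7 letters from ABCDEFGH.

Char 1 ('E'): step: R->3, L=4; E->plug->E->R->F->L->A->refl->E->L'->E->R'->A->plug->A
Char 2 ('E'): step: R->4, L=4; E->plug->E->R->G->L->D->refl->F->L'->B->R'->G->plug->G
Char 3 ('A'): step: R->5, L=4; A->plug->A->R->H->L->B->refl->G->L'->A->R'->F->plug->F
Char 4 ('D'): step: R->6, L=4; D->plug->D->R->D->L->H->refl->C->L'->C->R'->B->plug->B
Char 5 ('G'): step: R->7, L=4; G->plug->G->R->F->L->A->refl->E->L'->E->R'->H->plug->H
Char 6 ('D'): step: R->0, L->5 (L advanced); D->plug->D->R->H->L->F->refl->D->L'->D->R'->G->plug->G
Char 7 ('H'): step: R->1, L=5; H->plug->H->R->B->L->B->refl->G->L'->C->R'->F->plug->F

Answer: AGFBHGF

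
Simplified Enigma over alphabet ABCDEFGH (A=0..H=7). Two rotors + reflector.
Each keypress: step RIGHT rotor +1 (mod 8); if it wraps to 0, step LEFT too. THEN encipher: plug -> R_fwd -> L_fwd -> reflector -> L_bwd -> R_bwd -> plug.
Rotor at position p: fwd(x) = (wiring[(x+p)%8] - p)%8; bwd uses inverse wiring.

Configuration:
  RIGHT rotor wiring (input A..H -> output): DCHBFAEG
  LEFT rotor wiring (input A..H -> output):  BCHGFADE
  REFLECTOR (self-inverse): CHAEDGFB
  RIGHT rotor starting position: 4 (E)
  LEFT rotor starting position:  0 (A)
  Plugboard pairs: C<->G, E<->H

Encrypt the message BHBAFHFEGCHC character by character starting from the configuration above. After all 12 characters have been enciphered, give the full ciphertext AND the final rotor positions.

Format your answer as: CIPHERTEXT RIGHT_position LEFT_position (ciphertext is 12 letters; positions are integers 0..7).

Char 1 ('B'): step: R->5, L=0; B->plug->B->R->H->L->E->refl->D->L'->G->R'->D->plug->D
Char 2 ('H'): step: R->6, L=0; H->plug->E->R->B->L->C->refl->A->L'->F->R'->C->plug->G
Char 3 ('B'): step: R->7, L=0; B->plug->B->R->E->L->F->refl->G->L'->D->R'->C->plug->G
Char 4 ('A'): step: R->0, L->1 (L advanced); A->plug->A->R->D->L->E->refl->D->L'->G->R'->H->plug->E
Char 5 ('F'): step: R->1, L=1; F->plug->F->R->D->L->E->refl->D->L'->G->R'->B->plug->B
Char 6 ('H'): step: R->2, L=1; H->plug->E->R->C->L->F->refl->G->L'->B->R'->G->plug->C
Char 7 ('F'): step: R->3, L=1; F->plug->F->R->A->L->B->refl->H->L'->E->R'->H->plug->E
Char 8 ('E'): step: R->4, L=1; E->plug->H->R->F->L->C->refl->A->L'->H->R'->E->plug->H
Char 9 ('G'): step: R->5, L=1; G->plug->C->R->B->L->G->refl->F->L'->C->R'->F->plug->F
Char 10 ('C'): step: R->6, L=1; C->plug->G->R->H->L->A->refl->C->L'->F->R'->C->plug->G
Char 11 ('H'): step: R->7, L=1; H->plug->E->R->C->L->F->refl->G->L'->B->R'->G->plug->C
Char 12 ('C'): step: R->0, L->2 (L advanced); C->plug->G->R->E->L->B->refl->H->L'->G->R'->H->plug->E
Final: ciphertext=DGGEBCEHFGCE, RIGHT=0, LEFT=2

Answer: DGGEBCEHFGCE 0 2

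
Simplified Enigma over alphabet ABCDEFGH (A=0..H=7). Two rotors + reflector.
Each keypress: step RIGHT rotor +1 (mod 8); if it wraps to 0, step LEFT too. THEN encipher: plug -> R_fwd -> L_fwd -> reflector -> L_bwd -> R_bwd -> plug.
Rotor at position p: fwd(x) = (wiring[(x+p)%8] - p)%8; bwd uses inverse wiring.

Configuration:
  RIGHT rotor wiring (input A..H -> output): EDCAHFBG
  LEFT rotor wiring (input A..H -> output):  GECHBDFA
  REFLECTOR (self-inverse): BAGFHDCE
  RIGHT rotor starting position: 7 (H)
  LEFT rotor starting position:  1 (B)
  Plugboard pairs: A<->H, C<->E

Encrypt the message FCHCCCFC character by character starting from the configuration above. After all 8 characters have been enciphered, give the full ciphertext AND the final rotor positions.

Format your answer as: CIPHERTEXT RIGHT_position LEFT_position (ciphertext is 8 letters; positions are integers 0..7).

Answer: CBDGHAEE 7 2

Derivation:
Char 1 ('F'): step: R->0, L->2 (L advanced); F->plug->F->R->F->L->G->refl->C->L'->H->R'->E->plug->C
Char 2 ('C'): step: R->1, L=2; C->plug->E->R->E->L->D->refl->F->L'->B->R'->B->plug->B
Char 3 ('H'): step: R->2, L=2; H->plug->A->R->A->L->A->refl->B->L'->D->R'->D->plug->D
Char 4 ('C'): step: R->3, L=2; C->plug->E->R->D->L->B->refl->A->L'->A->R'->G->plug->G
Char 5 ('C'): step: R->4, L=2; C->plug->E->R->A->L->A->refl->B->L'->D->R'->A->plug->H
Char 6 ('C'): step: R->5, L=2; C->plug->E->R->G->L->E->refl->H->L'->C->R'->H->plug->A
Char 7 ('F'): step: R->6, L=2; F->plug->F->R->C->L->H->refl->E->L'->G->R'->C->plug->E
Char 8 ('C'): step: R->7, L=2; C->plug->E->R->B->L->F->refl->D->L'->E->R'->C->plug->E
Final: ciphertext=CBDGHAEE, RIGHT=7, LEFT=2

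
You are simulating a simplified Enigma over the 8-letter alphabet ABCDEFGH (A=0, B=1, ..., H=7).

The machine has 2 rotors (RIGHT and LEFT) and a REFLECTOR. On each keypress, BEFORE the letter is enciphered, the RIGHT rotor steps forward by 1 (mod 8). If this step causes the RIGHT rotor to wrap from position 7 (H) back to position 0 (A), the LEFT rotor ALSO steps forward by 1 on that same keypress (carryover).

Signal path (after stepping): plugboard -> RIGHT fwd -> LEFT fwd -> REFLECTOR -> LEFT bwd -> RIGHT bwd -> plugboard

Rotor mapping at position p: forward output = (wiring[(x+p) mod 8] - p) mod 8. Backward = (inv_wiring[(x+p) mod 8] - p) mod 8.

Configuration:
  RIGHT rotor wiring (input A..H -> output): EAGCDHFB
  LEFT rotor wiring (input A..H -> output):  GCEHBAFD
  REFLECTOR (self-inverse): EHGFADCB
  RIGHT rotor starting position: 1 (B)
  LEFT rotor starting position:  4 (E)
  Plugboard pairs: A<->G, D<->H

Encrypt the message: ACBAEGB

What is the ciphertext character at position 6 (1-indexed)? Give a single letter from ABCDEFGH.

Char 1 ('A'): step: R->2, L=4; A->plug->G->R->C->L->B->refl->H->L'->D->R'->E->plug->E
Char 2 ('C'): step: R->3, L=4; C->plug->C->R->E->L->C->refl->G->L'->F->R'->G->plug->A
Char 3 ('B'): step: R->4, L=4; B->plug->B->R->D->L->H->refl->B->L'->C->R'->G->plug->A
Char 4 ('A'): step: R->5, L=4; A->plug->G->R->F->L->G->refl->C->L'->E->R'->C->plug->C
Char 5 ('E'): step: R->6, L=4; E->plug->E->R->A->L->F->refl->D->L'->H->R'->A->plug->G
Char 6 ('G'): step: R->7, L=4; G->plug->A->R->C->L->B->refl->H->L'->D->R'->E->plug->E

E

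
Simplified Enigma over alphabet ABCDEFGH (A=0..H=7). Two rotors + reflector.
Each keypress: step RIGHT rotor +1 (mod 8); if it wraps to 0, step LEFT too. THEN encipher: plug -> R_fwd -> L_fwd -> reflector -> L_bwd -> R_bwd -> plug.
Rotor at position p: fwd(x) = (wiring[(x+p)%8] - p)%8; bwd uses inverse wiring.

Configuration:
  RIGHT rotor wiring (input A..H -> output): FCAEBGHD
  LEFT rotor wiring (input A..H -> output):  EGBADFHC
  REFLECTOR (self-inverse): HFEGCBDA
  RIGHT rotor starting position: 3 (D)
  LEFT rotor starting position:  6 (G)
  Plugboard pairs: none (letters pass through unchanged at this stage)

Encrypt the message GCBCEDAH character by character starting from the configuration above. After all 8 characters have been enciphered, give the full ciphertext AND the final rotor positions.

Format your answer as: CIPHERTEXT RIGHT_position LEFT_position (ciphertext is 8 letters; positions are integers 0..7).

Char 1 ('G'): step: R->4, L=6; G->plug->G->R->E->L->D->refl->G->L'->C->R'->B->plug->B
Char 2 ('C'): step: R->5, L=6; C->plug->C->R->G->L->F->refl->B->L'->A->R'->D->plug->D
Char 3 ('B'): step: R->6, L=6; B->plug->B->R->F->L->C->refl->E->L'->B->R'->A->plug->A
Char 4 ('C'): step: R->7, L=6; C->plug->C->R->D->L->A->refl->H->L'->H->R'->G->plug->G
Char 5 ('E'): step: R->0, L->7 (L advanced); E->plug->E->R->B->L->F->refl->B->L'->E->R'->D->plug->D
Char 6 ('D'): step: R->1, L=7; D->plug->D->R->A->L->D->refl->G->L'->G->R'->F->plug->F
Char 7 ('A'): step: R->2, L=7; A->plug->A->R->G->L->G->refl->D->L'->A->R'->H->plug->H
Char 8 ('H'): step: R->3, L=7; H->plug->H->R->F->L->E->refl->C->L'->D->R'->C->plug->C
Final: ciphertext=BDAGDFHC, RIGHT=3, LEFT=7

Answer: BDAGDFHC 3 7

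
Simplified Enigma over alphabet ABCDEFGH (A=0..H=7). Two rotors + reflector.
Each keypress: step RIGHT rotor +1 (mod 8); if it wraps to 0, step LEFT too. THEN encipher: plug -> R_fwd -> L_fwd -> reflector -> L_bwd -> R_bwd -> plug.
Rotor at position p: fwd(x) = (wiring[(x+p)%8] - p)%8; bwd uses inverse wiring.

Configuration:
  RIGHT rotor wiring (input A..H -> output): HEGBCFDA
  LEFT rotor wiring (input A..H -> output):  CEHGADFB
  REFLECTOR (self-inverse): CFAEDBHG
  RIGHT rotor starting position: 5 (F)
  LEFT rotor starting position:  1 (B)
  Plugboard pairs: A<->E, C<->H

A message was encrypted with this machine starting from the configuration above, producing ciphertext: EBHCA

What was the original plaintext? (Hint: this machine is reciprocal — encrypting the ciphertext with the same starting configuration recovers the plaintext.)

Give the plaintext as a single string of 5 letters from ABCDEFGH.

Char 1 ('E'): step: R->6, L=1; E->plug->A->R->F->L->E->refl->D->L'->A->R'->E->plug->A
Char 2 ('B'): step: R->7, L=1; B->plug->B->R->A->L->D->refl->E->L'->F->R'->C->plug->H
Char 3 ('H'): step: R->0, L->2 (L advanced); H->plug->C->R->G->L->A->refl->C->L'->H->R'->A->plug->E
Char 4 ('C'): step: R->1, L=2; C->plug->H->R->G->L->A->refl->C->L'->H->R'->G->plug->G
Char 5 ('A'): step: R->2, L=2; A->plug->E->R->B->L->E->refl->D->L'->E->R'->A->plug->E

Answer: AHEGE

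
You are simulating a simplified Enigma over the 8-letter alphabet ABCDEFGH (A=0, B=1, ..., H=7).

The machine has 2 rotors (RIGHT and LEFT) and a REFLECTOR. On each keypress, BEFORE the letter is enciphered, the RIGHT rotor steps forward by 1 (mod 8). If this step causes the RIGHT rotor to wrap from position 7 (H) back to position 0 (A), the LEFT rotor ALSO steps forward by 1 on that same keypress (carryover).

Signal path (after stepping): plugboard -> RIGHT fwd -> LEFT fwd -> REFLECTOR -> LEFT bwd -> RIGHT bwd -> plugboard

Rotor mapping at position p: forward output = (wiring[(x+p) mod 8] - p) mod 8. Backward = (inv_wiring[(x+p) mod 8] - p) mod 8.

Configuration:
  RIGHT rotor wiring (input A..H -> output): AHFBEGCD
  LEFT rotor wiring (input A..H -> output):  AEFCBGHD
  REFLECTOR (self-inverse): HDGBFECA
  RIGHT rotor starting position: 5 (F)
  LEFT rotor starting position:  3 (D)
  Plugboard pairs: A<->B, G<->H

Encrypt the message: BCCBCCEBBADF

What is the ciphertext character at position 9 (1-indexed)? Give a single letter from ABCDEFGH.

Char 1 ('B'): step: R->6, L=3; B->plug->A->R->E->L->A->refl->H->L'->A->R'->H->plug->G
Char 2 ('C'): step: R->7, L=3; C->plug->C->R->A->L->H->refl->A->L'->E->R'->A->plug->B
Char 3 ('C'): step: R->0, L->4 (L advanced); C->plug->C->R->F->L->A->refl->H->L'->D->R'->H->plug->G
Char 4 ('B'): step: R->1, L=4; B->plug->A->R->G->L->B->refl->D->L'->C->R'->G->plug->H
Char 5 ('C'): step: R->2, L=4; C->plug->C->R->C->L->D->refl->B->L'->G->R'->G->plug->H
Char 6 ('C'): step: R->3, L=4; C->plug->C->R->D->L->H->refl->A->L'->F->R'->F->plug->F
Char 7 ('E'): step: R->4, L=4; E->plug->E->R->E->L->E->refl->F->L'->A->R'->A->plug->B
Char 8 ('B'): step: R->5, L=4; B->plug->A->R->B->L->C->refl->G->L'->H->R'->H->plug->G
Char 9 ('B'): step: R->6, L=4; B->plug->A->R->E->L->E->refl->F->L'->A->R'->H->plug->G

G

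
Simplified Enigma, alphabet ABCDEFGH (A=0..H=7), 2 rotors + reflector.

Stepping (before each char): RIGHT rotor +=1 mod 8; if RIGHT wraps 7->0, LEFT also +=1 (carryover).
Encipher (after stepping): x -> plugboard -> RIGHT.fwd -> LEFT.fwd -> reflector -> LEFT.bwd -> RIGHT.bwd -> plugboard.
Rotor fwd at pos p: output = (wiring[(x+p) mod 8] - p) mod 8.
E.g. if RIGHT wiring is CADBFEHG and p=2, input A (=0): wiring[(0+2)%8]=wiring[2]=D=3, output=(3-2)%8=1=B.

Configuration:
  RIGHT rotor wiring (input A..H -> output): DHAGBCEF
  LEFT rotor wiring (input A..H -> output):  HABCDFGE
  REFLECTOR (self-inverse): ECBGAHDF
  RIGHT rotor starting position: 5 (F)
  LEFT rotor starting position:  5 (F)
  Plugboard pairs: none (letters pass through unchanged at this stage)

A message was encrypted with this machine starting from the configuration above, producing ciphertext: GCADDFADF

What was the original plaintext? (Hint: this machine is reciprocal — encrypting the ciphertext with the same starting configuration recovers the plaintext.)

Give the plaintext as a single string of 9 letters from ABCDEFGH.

Char 1 ('G'): step: R->6, L=5; G->plug->G->R->D->L->C->refl->B->L'->B->R'->D->plug->D
Char 2 ('C'): step: R->7, L=5; C->plug->C->R->A->L->A->refl->E->L'->F->R'->H->plug->H
Char 3 ('A'): step: R->0, L->6 (L advanced); A->plug->A->R->D->L->C->refl->B->L'->C->R'->F->plug->F
Char 4 ('D'): step: R->1, L=6; D->plug->D->R->A->L->A->refl->E->L'->F->R'->C->plug->C
Char 5 ('D'): step: R->2, L=6; D->plug->D->R->A->L->A->refl->E->L'->F->R'->H->plug->H
Char 6 ('F'): step: R->3, L=6; F->plug->F->R->A->L->A->refl->E->L'->F->R'->H->plug->H
Char 7 ('A'): step: R->4, L=6; A->plug->A->R->F->L->E->refl->A->L'->A->R'->C->plug->C
Char 8 ('D'): step: R->5, L=6; D->plug->D->R->G->L->F->refl->H->L'->H->R'->B->plug->B
Char 9 ('F'): step: R->6, L=6; F->plug->F->R->A->L->A->refl->E->L'->F->R'->C->plug->C

Answer: DHFCHHCBC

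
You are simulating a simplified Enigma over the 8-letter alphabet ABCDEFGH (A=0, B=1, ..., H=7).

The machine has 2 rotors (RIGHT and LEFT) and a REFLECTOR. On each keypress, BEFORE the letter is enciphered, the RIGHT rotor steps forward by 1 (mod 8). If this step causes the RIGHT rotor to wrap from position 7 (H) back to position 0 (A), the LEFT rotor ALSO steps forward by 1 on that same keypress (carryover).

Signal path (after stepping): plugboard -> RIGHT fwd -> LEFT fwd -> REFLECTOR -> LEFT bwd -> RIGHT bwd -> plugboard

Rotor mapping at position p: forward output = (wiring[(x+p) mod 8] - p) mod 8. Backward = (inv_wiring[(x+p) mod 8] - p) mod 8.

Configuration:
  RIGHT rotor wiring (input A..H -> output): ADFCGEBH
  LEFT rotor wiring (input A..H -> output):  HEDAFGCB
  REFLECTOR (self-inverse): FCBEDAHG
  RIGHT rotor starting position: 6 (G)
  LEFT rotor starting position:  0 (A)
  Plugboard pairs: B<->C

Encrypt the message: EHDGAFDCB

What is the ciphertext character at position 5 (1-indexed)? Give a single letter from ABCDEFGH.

Char 1 ('E'): step: R->7, L=0; E->plug->E->R->D->L->A->refl->F->L'->E->R'->C->plug->B
Char 2 ('H'): step: R->0, L->1 (L advanced); H->plug->H->R->H->L->G->refl->H->L'->C->R'->D->plug->D
Char 3 ('D'): step: R->1, L=1; D->plug->D->R->F->L->B->refl->C->L'->B->R'->C->plug->B
Char 4 ('G'): step: R->2, L=1; G->plug->G->R->G->L->A->refl->F->L'->E->R'->C->plug->B
Char 5 ('A'): step: R->3, L=1; A->plug->A->R->H->L->G->refl->H->L'->C->R'->H->plug->H

H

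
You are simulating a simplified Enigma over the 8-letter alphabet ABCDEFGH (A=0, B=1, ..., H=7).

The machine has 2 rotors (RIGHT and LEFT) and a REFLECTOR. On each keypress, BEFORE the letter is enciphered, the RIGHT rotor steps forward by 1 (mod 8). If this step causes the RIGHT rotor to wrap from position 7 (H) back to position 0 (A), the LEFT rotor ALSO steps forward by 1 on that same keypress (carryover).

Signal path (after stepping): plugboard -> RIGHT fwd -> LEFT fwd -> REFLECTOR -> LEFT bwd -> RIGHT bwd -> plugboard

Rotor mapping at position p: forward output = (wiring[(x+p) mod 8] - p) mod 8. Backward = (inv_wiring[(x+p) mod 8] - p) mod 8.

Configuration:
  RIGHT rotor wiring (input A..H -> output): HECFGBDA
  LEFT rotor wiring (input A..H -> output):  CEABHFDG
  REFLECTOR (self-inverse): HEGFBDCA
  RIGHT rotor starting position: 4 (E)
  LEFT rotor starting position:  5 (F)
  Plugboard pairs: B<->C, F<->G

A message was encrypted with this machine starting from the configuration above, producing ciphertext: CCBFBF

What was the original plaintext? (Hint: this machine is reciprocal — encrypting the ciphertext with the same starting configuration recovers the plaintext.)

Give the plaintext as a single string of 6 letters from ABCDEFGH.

Char 1 ('C'): step: R->5, L=5; C->plug->B->R->G->L->E->refl->B->L'->C->R'->D->plug->D
Char 2 ('C'): step: R->6, L=5; C->plug->B->R->C->L->B->refl->E->L'->G->R'->D->plug->D
Char 3 ('B'): step: R->7, L=5; B->plug->C->R->F->L->D->refl->F->L'->D->R'->D->plug->D
Char 4 ('F'): step: R->0, L->6 (L advanced); F->plug->G->R->D->L->G->refl->C->L'->E->R'->B->plug->C
Char 5 ('B'): step: R->1, L=6; B->plug->C->R->E->L->C->refl->G->L'->D->R'->A->plug->A
Char 6 ('F'): step: R->2, L=6; F->plug->G->R->F->L->D->refl->F->L'->A->R'->A->plug->A

Answer: DDDCAA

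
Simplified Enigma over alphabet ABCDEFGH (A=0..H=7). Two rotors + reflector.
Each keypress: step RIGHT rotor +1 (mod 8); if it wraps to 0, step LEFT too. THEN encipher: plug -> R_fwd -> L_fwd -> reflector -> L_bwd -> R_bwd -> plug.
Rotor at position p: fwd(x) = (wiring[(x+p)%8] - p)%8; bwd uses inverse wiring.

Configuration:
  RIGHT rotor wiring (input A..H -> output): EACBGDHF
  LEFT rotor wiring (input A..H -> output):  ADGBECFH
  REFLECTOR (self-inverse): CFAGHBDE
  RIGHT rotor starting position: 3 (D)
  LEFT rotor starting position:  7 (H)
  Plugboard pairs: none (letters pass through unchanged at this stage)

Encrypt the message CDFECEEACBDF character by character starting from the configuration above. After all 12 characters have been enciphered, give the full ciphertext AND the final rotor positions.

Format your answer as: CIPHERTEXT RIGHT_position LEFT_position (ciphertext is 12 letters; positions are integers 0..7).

Char 1 ('C'): step: R->4, L=7; C->plug->C->R->D->L->H->refl->E->L'->C->R'->A->plug->A
Char 2 ('D'): step: R->5, L=7; D->plug->D->R->H->L->G->refl->D->L'->G->R'->A->plug->A
Char 3 ('F'): step: R->6, L=7; F->plug->F->R->D->L->H->refl->E->L'->C->R'->D->plug->D
Char 4 ('E'): step: R->7, L=7; E->plug->E->R->C->L->E->refl->H->L'->D->R'->D->plug->D
Char 5 ('C'): step: R->0, L->0 (L advanced); C->plug->C->R->C->L->G->refl->D->L'->B->R'->D->plug->D
Char 6 ('E'): step: R->1, L=0; E->plug->E->R->C->L->G->refl->D->L'->B->R'->B->plug->B
Char 7 ('E'): step: R->2, L=0; E->plug->E->R->F->L->C->refl->A->L'->A->R'->A->plug->A
Char 8 ('A'): step: R->3, L=0; A->plug->A->R->G->L->F->refl->B->L'->D->R'->B->plug->B
Char 9 ('C'): step: R->4, L=0; C->plug->C->R->D->L->B->refl->F->L'->G->R'->G->plug->G
Char 10 ('B'): step: R->5, L=0; B->plug->B->R->C->L->G->refl->D->L'->B->R'->H->plug->H
Char 11 ('D'): step: R->6, L=0; D->plug->D->R->C->L->G->refl->D->L'->B->R'->A->plug->A
Char 12 ('F'): step: R->7, L=0; F->plug->F->R->H->L->H->refl->E->L'->E->R'->G->plug->G
Final: ciphertext=AADDDBABGHAG, RIGHT=7, LEFT=0

Answer: AADDDBABGHAG 7 0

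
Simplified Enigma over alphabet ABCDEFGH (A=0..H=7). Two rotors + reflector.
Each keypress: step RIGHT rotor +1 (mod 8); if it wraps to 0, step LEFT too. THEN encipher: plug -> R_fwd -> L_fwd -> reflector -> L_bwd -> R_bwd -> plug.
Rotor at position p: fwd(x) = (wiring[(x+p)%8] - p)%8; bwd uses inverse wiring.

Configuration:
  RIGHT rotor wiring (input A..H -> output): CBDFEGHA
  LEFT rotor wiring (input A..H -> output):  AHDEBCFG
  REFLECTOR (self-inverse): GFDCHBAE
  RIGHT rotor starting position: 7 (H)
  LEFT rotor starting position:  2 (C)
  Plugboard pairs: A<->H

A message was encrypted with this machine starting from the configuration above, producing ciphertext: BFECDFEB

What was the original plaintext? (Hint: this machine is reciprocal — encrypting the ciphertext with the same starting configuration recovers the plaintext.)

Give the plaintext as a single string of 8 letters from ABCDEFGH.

Answer: GBGDCBAD

Derivation:
Char 1 ('B'): step: R->0, L->3 (L advanced); B->plug->B->R->B->L->G->refl->A->L'->H->R'->G->plug->G
Char 2 ('F'): step: R->1, L=3; F->plug->F->R->G->L->E->refl->H->L'->C->R'->B->plug->B
Char 3 ('E'): step: R->2, L=3; E->plug->E->R->F->L->F->refl->B->L'->A->R'->G->plug->G
Char 4 ('C'): step: R->3, L=3; C->plug->C->R->D->L->C->refl->D->L'->E->R'->D->plug->D
Char 5 ('D'): step: R->4, L=3; D->plug->D->R->E->L->D->refl->C->L'->D->R'->C->plug->C
Char 6 ('F'): step: R->5, L=3; F->plug->F->R->G->L->E->refl->H->L'->C->R'->B->plug->B
Char 7 ('E'): step: R->6, L=3; E->plug->E->R->F->L->F->refl->B->L'->A->R'->H->plug->A
Char 8 ('B'): step: R->7, L=3; B->plug->B->R->D->L->C->refl->D->L'->E->R'->D->plug->D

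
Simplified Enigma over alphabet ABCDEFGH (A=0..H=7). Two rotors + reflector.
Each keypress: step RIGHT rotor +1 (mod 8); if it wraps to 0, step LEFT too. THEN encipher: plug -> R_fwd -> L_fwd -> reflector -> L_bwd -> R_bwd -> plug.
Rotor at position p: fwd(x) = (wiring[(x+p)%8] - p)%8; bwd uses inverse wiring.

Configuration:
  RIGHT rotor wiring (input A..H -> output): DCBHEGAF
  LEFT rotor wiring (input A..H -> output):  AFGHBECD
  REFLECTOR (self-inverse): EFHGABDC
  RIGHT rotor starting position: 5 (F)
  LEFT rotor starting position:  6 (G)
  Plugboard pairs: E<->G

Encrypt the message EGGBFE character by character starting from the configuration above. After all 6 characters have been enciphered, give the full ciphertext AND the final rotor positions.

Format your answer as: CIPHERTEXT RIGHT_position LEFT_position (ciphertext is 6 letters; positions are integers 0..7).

Char 1 ('E'): step: R->6, L=6; E->plug->G->R->G->L->D->refl->G->L'->H->R'->B->plug->B
Char 2 ('G'): step: R->7, L=6; G->plug->E->R->A->L->E->refl->A->L'->E->R'->B->plug->B
Char 3 ('G'): step: R->0, L->7 (L advanced); G->plug->E->R->E->L->A->refl->E->L'->A->R'->G->plug->E
Char 4 ('B'): step: R->1, L=7; B->plug->B->R->A->L->E->refl->A->L'->E->R'->G->plug->E
Char 5 ('F'): step: R->2, L=7; F->plug->F->R->D->L->H->refl->C->L'->F->R'->B->plug->B
Char 6 ('E'): step: R->3, L=7; E->plug->G->R->H->L->D->refl->G->L'->C->R'->E->plug->G
Final: ciphertext=BBEEBG, RIGHT=3, LEFT=7

Answer: BBEEBG 3 7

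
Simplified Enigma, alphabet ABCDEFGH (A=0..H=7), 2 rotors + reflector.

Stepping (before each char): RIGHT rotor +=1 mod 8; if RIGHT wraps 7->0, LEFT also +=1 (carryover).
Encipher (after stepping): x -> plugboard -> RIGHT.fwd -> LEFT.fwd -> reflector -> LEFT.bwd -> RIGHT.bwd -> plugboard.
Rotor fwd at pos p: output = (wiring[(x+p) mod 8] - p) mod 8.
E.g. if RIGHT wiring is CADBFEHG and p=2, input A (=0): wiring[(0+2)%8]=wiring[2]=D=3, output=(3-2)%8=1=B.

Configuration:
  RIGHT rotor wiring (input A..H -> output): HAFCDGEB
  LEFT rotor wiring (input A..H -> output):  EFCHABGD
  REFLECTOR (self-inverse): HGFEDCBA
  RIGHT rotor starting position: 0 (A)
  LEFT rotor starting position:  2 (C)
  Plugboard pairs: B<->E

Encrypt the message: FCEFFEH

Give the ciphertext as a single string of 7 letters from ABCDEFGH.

Char 1 ('F'): step: R->1, L=2; F->plug->F->R->D->L->H->refl->A->L'->A->R'->G->plug->G
Char 2 ('C'): step: R->2, L=2; C->plug->C->R->B->L->F->refl->C->L'->G->R'->H->plug->H
Char 3 ('E'): step: R->3, L=2; E->plug->B->R->A->L->A->refl->H->L'->D->R'->C->plug->C
Char 4 ('F'): step: R->4, L=2; F->plug->F->R->E->L->E->refl->D->L'->H->R'->A->plug->A
Char 5 ('F'): step: R->5, L=2; F->plug->F->R->A->L->A->refl->H->L'->D->R'->E->plug->B
Char 6 ('E'): step: R->6, L=2; E->plug->B->R->D->L->H->refl->A->L'->A->R'->H->plug->H
Char 7 ('H'): step: R->7, L=2; H->plug->H->R->F->L->B->refl->G->L'->C->R'->A->plug->A

Answer: GHCABHA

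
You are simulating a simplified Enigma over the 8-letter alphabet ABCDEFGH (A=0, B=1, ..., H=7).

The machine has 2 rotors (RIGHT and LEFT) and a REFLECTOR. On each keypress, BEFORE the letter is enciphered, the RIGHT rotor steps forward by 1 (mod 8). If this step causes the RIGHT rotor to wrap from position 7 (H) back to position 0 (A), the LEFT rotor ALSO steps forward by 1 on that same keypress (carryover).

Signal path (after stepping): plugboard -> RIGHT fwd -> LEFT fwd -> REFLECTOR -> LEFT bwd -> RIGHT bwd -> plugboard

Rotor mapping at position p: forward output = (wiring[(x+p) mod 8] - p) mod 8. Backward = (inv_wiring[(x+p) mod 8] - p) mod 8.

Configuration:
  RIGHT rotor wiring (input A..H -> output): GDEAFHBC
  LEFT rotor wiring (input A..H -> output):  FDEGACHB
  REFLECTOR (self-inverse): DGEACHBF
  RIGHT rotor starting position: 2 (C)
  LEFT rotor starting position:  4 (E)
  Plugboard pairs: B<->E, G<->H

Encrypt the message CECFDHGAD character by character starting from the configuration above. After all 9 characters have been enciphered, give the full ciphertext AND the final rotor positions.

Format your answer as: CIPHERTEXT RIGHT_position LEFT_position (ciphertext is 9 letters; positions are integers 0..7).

Char 1 ('C'): step: R->3, L=4; C->plug->C->R->E->L->B->refl->G->L'->B->R'->H->plug->G
Char 2 ('E'): step: R->4, L=4; E->plug->B->R->D->L->F->refl->H->L'->F->R'->C->plug->C
Char 3 ('C'): step: R->5, L=4; C->plug->C->R->F->L->H->refl->F->L'->D->R'->G->plug->H
Char 4 ('F'): step: R->6, L=4; F->plug->F->R->C->L->D->refl->A->L'->G->R'->E->plug->B
Char 5 ('D'): step: R->7, L=4; D->plug->D->R->F->L->H->refl->F->L'->D->R'->A->plug->A
Char 6 ('H'): step: R->0, L->5 (L advanced); H->plug->G->R->B->L->C->refl->E->L'->C->R'->H->plug->G
Char 7 ('G'): step: R->1, L=5; G->plug->H->R->F->L->H->refl->F->L'->A->R'->F->plug->F
Char 8 ('A'): step: R->2, L=5; A->plug->A->R->C->L->E->refl->C->L'->B->R'->H->plug->G
Char 9 ('D'): step: R->3, L=5; D->plug->D->R->G->L->B->refl->G->L'->E->R'->C->plug->C
Final: ciphertext=GCHBAGFGC, RIGHT=3, LEFT=5

Answer: GCHBAGFGC 3 5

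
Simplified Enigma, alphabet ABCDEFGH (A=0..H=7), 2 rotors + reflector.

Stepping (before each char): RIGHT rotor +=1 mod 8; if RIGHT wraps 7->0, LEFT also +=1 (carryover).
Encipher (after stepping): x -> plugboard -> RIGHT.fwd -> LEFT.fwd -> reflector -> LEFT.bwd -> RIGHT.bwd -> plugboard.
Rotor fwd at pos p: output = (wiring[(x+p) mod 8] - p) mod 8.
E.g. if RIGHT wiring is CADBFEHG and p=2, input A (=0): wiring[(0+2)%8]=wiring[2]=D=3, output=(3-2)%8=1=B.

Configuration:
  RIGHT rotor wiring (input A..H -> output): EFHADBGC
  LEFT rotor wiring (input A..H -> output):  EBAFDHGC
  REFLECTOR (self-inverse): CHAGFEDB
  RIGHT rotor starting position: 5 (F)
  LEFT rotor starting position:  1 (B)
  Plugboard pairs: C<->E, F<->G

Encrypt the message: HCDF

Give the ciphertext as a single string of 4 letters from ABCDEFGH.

Answer: AEGC

Derivation:
Char 1 ('H'): step: R->6, L=1; H->plug->H->R->D->L->C->refl->A->L'->A->R'->A->plug->A
Char 2 ('C'): step: R->7, L=1; C->plug->E->R->B->L->H->refl->B->L'->G->R'->C->plug->E
Char 3 ('D'): step: R->0, L->2 (L advanced); D->plug->D->R->A->L->G->refl->D->L'->B->R'->F->plug->G
Char 4 ('F'): step: R->1, L=2; F->plug->G->R->B->L->D->refl->G->L'->A->R'->E->plug->C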